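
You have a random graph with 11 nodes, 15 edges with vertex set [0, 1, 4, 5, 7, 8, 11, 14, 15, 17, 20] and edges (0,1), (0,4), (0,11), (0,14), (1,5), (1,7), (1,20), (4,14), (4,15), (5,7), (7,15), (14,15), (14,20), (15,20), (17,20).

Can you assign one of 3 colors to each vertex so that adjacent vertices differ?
A valid 3-coloring: color 1: [4, 7, 8, 11, 20]; color 2: [0, 5, 15, 17]; color 3: [1, 14].
(χ(G) = 3 ≤ 3.)

Yes, G is 3-colorable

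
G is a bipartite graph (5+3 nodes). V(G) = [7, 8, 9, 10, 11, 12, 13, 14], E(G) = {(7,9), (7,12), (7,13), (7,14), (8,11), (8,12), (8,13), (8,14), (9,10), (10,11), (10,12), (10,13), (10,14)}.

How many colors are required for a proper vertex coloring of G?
Clique number ω(G) = 2 (lower bound: χ ≥ ω).
The graph is bipartite (no odd cycle), so 2 colors suffice: χ(G) = 2.
A valid 2-coloring: color 1: [7, 8, 10]; color 2: [9, 11, 12, 13, 14].

χ(G) = 2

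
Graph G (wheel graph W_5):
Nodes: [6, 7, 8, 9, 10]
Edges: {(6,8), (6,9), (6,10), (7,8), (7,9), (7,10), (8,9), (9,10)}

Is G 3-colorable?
Yes, G is 3-colorable

A valid 3-coloring: color 1: [9]; color 2: [8, 10]; color 3: [6, 7].
(χ(G) = 3 ≤ 3.)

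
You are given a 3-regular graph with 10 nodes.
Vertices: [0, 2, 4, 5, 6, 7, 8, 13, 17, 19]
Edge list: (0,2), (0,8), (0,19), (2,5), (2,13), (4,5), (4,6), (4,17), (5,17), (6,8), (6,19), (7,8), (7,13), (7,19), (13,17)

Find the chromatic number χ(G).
Clique number ω(G) = 3 (lower bound: χ ≥ ω).
The clique on [4, 5, 17] has size 3, forcing χ ≥ 3, and the coloring below uses 3 colors, so χ(G) = 3.
A valid 3-coloring: color 1: [2, 4, 8, 19]; color 2: [0, 6, 7, 17]; color 3: [5, 13].

χ(G) = 3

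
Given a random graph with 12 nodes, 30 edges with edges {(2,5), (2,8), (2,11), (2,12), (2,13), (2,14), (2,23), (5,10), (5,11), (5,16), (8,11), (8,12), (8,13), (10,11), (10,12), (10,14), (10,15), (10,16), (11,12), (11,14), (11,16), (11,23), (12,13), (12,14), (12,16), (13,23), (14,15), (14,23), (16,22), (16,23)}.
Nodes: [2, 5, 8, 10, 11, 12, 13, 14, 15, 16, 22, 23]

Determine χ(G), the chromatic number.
Clique number ω(G) = 4 (lower bound: χ ≥ ω).
The clique on [10, 11, 12, 16] has size 4, forcing χ ≥ 4, and the coloring below uses 4 colors, so χ(G) = 4.
A valid 4-coloring: color 1: [11, 13, 15, 22]; color 2: [2, 10]; color 3: [5, 12, 23]; color 4: [8, 14, 16].

χ(G) = 4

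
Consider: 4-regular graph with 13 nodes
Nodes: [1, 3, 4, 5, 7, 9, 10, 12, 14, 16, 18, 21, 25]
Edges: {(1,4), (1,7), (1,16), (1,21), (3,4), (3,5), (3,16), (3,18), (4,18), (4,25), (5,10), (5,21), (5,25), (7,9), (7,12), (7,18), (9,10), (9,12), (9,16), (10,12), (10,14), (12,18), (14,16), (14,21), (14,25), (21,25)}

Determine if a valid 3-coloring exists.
Yes, G is 3-colorable

A valid 3-coloring: color 1: [4, 12, 16, 21]; color 2: [1, 5, 9, 14, 18]; color 3: [3, 7, 10, 25].
(χ(G) = 3 ≤ 3.)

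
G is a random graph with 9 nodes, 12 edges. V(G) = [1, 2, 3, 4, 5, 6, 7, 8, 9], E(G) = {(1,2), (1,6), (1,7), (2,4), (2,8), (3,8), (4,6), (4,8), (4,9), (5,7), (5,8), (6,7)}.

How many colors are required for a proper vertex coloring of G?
χ(G) = 3

Clique number ω(G) = 3 (lower bound: χ ≥ ω).
The clique on [1, 6, 7] has size 3, forcing χ ≥ 3, and the coloring below uses 3 colors, so χ(G) = 3.
A valid 3-coloring: color 1: [6, 8, 9]; color 2: [1, 3, 4, 5]; color 3: [2, 7].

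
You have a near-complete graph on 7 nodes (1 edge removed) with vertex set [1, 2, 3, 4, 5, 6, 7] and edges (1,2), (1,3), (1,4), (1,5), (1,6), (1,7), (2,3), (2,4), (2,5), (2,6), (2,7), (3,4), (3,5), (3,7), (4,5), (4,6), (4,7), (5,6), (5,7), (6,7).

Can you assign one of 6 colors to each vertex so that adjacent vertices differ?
Yes, G is 6-colorable

A valid 6-coloring: color 1: [7]; color 2: [5]; color 3: [2]; color 4: [4]; color 5: [1]; color 6: [3, 6].
(χ(G) = 6 ≤ 6.)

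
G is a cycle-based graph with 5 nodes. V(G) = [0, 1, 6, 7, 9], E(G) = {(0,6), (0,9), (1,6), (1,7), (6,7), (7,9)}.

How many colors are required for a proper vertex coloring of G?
Clique number ω(G) = 3 (lower bound: χ ≥ ω).
The clique on [1, 6, 7] has size 3, forcing χ ≥ 3, and the coloring below uses 3 colors, so χ(G) = 3.
A valid 3-coloring: color 1: [0, 7]; color 2: [6, 9]; color 3: [1].

χ(G) = 3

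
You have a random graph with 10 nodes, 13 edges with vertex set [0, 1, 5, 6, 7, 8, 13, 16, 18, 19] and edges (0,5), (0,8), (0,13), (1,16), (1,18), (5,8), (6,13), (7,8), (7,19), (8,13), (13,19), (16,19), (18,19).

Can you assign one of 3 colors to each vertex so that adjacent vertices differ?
A valid 3-coloring: color 1: [1, 6, 8, 19]; color 2: [5, 7, 13, 16, 18]; color 3: [0].
(χ(G) = 3 ≤ 3.)

Yes, G is 3-colorable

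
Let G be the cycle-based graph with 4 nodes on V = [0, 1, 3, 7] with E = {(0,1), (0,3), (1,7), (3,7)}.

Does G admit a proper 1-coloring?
No, G is not 1-colorable

Edge (0,1) forces its endpoints to differ, so 1 color is not enough.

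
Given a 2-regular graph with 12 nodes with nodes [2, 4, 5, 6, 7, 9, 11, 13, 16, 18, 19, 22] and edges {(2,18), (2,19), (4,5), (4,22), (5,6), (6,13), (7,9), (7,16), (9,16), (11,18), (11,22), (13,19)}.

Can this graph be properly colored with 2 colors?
The clique on vertices [7, 9, 16] has size 3 > 2, so it alone needs 3 colors.

No, G is not 2-colorable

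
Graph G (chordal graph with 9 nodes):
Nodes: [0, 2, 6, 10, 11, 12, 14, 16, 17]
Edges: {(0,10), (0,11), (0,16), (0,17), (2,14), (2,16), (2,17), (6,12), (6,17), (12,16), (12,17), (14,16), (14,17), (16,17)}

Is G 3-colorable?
No, G is not 3-colorable

The clique on vertices [2, 14, 16, 17] has size 4 > 3, so it alone needs 4 colors.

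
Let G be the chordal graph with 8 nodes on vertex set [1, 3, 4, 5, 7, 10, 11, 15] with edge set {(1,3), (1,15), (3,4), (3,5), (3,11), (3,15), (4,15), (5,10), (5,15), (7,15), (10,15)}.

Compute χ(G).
χ(G) = 3

Clique number ω(G) = 3 (lower bound: χ ≥ ω).
The clique on [5, 10, 15] has size 3, forcing χ ≥ 3, and the coloring below uses 3 colors, so χ(G) = 3.
A valid 3-coloring: color 1: [11, 15]; color 2: [3, 7, 10]; color 3: [1, 4, 5].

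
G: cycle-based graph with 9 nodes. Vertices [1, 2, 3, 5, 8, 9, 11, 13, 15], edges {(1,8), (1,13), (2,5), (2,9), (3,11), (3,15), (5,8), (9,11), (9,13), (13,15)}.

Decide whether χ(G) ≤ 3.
A valid 3-coloring: color 1: [2, 3, 8, 13]; color 2: [1, 5, 9, 15]; color 3: [11].
(χ(G) = 3 ≤ 3.)

Yes, G is 3-colorable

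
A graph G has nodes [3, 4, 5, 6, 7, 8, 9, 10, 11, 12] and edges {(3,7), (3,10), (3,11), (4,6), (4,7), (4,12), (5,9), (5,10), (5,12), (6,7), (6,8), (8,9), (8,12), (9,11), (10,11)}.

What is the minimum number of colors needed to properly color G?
Clique number ω(G) = 3 (lower bound: χ ≥ ω).
The clique on [3, 10, 11] has size 3, forcing χ ≥ 3, and the coloring below uses 3 colors, so χ(G) = 3.
A valid 3-coloring: color 1: [6, 9, 10, 12]; color 2: [5, 7, 8, 11]; color 3: [3, 4].

χ(G) = 3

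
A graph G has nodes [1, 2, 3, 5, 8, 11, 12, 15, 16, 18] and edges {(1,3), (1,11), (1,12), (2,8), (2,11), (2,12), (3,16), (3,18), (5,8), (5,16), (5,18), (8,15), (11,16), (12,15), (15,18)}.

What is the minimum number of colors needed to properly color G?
Clique number ω(G) = 2 (lower bound: χ ≥ ω).
Odd cycle [15, 12, 1, 3, 16, 5, 18] needs 3 colors (χ ≥ 3).
The coloring below uses 3 colors, so χ(G) = 3.
A valid 3-coloring: color 1: [2, 3, 5, 15]; color 2: [8, 11, 12, 18]; color 3: [1, 16].

χ(G) = 3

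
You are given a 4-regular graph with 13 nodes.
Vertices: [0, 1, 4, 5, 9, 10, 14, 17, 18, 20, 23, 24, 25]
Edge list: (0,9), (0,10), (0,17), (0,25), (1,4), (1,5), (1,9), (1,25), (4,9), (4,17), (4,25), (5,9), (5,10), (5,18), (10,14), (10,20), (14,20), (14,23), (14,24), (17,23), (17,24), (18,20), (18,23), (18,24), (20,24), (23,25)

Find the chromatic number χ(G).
Clique number ω(G) = 3 (lower bound: χ ≥ ω).
The clique on [1, 4, 9] has size 3, forcing χ ≥ 3, and the coloring below uses 3 colors, so χ(G) = 3.
A valid 3-coloring: color 1: [1, 10, 23, 24]; color 2: [0, 4, 5, 20]; color 3: [9, 14, 17, 18, 25].

χ(G) = 3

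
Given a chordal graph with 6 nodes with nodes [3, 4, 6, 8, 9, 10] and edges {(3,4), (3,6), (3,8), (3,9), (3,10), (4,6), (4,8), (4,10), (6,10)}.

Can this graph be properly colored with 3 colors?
The clique on vertices [3, 4, 6, 10] has size 4 > 3, so it alone needs 4 colors.

No, G is not 3-colorable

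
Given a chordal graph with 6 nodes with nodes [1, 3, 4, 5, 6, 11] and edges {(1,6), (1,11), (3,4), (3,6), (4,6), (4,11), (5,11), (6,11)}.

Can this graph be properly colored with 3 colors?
Yes, G is 3-colorable

A valid 3-coloring: color 1: [3, 11]; color 2: [5, 6]; color 3: [1, 4].
(χ(G) = 3 ≤ 3.)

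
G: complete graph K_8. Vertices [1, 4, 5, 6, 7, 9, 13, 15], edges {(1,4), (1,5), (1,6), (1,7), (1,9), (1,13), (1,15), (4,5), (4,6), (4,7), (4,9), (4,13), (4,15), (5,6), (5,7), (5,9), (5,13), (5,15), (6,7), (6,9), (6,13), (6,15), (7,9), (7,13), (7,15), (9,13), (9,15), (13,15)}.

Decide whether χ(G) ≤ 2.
The clique on vertices [1, 4, 5, 6, 7, 9, 13, 15] has size 8 > 2, so it alone needs 8 colors.

No, G is not 2-colorable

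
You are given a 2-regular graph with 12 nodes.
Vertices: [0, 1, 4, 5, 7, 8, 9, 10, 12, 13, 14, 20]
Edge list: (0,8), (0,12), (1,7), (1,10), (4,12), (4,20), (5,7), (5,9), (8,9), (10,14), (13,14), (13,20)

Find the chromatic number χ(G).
Clique number ω(G) = 2 (lower bound: χ ≥ ω).
The graph is bipartite (no odd cycle), so 2 colors suffice: χ(G) = 2.
A valid 2-coloring: color 1: [1, 5, 8, 12, 14, 20]; color 2: [0, 4, 7, 9, 10, 13].

χ(G) = 2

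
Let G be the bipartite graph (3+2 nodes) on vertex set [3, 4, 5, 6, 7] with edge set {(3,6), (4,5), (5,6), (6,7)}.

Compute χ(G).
Clique number ω(G) = 2 (lower bound: χ ≥ ω).
The graph is bipartite (no odd cycle), so 2 colors suffice: χ(G) = 2.
A valid 2-coloring: color 1: [4, 6]; color 2: [3, 5, 7].

χ(G) = 2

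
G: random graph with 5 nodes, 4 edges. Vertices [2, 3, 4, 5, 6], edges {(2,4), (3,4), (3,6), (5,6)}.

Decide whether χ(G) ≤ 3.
A valid 3-coloring: color 1: [2, 3, 5]; color 2: [4, 6].
(χ(G) = 2 ≤ 3.)

Yes, G is 3-colorable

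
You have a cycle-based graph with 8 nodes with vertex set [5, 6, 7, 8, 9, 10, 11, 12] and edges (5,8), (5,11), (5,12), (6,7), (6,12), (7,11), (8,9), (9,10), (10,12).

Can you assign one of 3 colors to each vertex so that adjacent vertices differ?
Yes, G is 3-colorable

A valid 3-coloring: color 1: [5, 6, 9]; color 2: [7, 8, 12]; color 3: [10, 11].
(χ(G) = 3 ≤ 3.)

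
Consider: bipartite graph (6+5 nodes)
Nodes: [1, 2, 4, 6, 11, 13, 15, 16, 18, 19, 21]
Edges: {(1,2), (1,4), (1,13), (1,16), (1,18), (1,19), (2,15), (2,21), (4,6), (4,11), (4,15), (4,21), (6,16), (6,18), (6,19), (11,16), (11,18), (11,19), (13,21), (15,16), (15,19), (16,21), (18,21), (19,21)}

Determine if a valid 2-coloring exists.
Yes, G is 2-colorable

A valid 2-coloring: color 1: [1, 6, 11, 15, 21]; color 2: [2, 4, 13, 16, 18, 19].
(χ(G) = 2 ≤ 2.)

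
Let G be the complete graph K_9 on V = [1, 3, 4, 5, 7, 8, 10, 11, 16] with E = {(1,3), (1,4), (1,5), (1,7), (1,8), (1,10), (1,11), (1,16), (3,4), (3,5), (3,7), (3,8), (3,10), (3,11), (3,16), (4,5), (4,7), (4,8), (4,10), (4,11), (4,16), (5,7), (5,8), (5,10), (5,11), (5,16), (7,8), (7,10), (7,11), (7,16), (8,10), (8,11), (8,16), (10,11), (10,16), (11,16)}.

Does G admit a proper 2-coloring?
The clique on vertices [1, 3, 4, 5, 7, 8, 10, 11, 16] has size 9 > 2, so it alone needs 9 colors.

No, G is not 2-colorable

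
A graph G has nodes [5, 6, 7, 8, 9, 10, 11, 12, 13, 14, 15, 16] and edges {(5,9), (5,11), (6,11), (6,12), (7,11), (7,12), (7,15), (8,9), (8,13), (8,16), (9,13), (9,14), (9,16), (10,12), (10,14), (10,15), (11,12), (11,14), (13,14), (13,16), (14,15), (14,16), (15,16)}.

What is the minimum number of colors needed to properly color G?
χ(G) = 4

Clique number ω(G) = 4 (lower bound: χ ≥ ω).
The clique on [8, 9, 13, 16] has size 4, forcing χ ≥ 4, and the coloring below uses 4 colors, so χ(G) = 4.
A valid 4-coloring: color 1: [5, 8, 12, 14]; color 2: [9, 11, 15]; color 3: [6, 7, 10, 16]; color 4: [13].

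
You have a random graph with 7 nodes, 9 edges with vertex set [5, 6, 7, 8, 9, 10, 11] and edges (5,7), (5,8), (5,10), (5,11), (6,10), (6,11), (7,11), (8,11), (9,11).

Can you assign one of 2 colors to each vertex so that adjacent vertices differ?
The clique on vertices [5, 8, 11] has size 3 > 2, so it alone needs 3 colors.

No, G is not 2-colorable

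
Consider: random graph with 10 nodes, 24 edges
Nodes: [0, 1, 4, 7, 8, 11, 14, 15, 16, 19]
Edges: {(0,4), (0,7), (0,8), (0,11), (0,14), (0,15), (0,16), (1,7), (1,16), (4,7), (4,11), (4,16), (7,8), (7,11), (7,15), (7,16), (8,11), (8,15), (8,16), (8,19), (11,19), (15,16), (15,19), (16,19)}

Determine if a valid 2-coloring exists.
The clique on vertices [0, 7, 8, 15, 16] has size 5 > 2, so it alone needs 5 colors.

No, G is not 2-colorable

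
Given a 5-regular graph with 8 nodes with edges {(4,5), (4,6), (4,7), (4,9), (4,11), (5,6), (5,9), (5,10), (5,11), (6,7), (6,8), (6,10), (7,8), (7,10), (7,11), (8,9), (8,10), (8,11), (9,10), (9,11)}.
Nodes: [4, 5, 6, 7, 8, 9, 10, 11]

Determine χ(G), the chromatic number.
Clique number ω(G) = 4 (lower bound: χ ≥ ω).
The clique on [6, 7, 8, 10] has size 4, forcing χ ≥ 4, and the coloring below uses 4 colors, so χ(G) = 4.
A valid 4-coloring: color 1: [6, 9]; color 2: [4, 8]; color 3: [5, 7]; color 4: [10, 11].

χ(G) = 4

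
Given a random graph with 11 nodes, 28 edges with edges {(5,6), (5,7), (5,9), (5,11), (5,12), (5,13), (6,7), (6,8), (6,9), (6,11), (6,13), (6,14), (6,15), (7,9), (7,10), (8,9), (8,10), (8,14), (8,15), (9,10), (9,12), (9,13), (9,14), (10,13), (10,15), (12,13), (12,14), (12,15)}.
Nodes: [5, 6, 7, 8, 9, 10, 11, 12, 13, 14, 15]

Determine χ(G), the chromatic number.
Clique number ω(G) = 4 (lower bound: χ ≥ ω).
The clique on [5, 9, 12, 13] has size 4, forcing χ ≥ 4, and the coloring below uses 4 colors, so χ(G) = 4.
A valid 4-coloring: color 1: [9, 11, 15]; color 2: [6, 10, 12]; color 3: [5, 8]; color 4: [7, 13, 14].

χ(G) = 4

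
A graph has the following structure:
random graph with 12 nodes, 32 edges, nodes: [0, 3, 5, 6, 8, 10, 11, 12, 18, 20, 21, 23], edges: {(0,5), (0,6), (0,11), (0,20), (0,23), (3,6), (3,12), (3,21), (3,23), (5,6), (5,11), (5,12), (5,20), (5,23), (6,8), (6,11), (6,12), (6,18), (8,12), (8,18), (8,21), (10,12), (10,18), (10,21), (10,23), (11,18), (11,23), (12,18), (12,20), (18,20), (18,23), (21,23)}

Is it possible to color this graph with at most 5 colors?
A valid 5-coloring: color 1: [6, 20, 23]; color 2: [0, 3, 18]; color 3: [11, 12, 21]; color 4: [5, 8, 10].
(χ(G) = 4 ≤ 5.)

Yes, G is 5-colorable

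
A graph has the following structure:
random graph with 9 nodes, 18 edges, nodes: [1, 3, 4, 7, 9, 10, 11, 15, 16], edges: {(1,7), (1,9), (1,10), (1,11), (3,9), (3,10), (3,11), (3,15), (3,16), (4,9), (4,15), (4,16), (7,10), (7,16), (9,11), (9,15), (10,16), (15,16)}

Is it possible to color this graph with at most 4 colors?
Yes, G is 4-colorable

A valid 4-coloring: color 1: [9, 16]; color 2: [1, 3, 4]; color 3: [10, 11, 15]; color 4: [7].
(χ(G) = 4 ≤ 4.)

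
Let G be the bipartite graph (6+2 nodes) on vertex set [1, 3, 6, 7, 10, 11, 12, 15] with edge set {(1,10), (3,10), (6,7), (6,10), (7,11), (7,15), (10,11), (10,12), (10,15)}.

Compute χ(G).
Clique number ω(G) = 2 (lower bound: χ ≥ ω).
The graph is bipartite (no odd cycle), so 2 colors suffice: χ(G) = 2.
A valid 2-coloring: color 1: [7, 10]; color 2: [1, 3, 6, 11, 12, 15].

χ(G) = 2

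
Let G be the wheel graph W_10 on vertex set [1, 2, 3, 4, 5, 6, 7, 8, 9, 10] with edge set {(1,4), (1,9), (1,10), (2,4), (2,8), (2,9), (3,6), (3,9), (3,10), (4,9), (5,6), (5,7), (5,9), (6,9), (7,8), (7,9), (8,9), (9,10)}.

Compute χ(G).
Clique number ω(G) = 3 (lower bound: χ ≥ ω).
Odd cycle [10, 3, 6, 5, 7, 8, 2, 4, 1] needs 3 colors (χ ≥ 3).
Vertex 9 is adjacent to every vertex of [1, 2, 3, 4, 5, 6, 7, 8, 10], which already need 3 colors among themselves, so 9 needs a new color (χ ≥ 4).
The coloring below uses 4 colors, so χ(G) = 4.
A valid 4-coloring: color 1: [9]; color 2: [4, 6, 7, 10]; color 3: [1, 3, 5, 8]; color 4: [2].

χ(G) = 4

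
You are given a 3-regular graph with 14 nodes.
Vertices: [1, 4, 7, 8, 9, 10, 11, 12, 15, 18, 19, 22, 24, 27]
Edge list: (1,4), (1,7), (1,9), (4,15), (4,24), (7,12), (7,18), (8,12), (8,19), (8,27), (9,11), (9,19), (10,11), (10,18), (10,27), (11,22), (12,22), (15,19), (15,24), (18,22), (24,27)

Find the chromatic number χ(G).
Clique number ω(G) = 3 (lower bound: χ ≥ ω).
The clique on [4, 15, 24] has size 3, forcing χ ≥ 3, and the coloring below uses 3 colors, so χ(G) = 3.
A valid 3-coloring: color 1: [9, 12, 15, 18, 27]; color 2: [1, 10, 19, 22, 24]; color 3: [4, 7, 8, 11].

χ(G) = 3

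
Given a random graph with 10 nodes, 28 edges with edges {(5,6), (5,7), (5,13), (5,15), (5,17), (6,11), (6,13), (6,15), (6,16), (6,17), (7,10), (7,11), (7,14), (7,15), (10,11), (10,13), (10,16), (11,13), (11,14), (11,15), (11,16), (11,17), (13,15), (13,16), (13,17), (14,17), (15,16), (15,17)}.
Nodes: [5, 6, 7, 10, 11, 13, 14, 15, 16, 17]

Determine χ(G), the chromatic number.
χ(G) = 5

Clique number ω(G) = 5 (lower bound: χ ≥ ω).
The clique on [6, 11, 13, 15, 16] has size 5, forcing χ ≥ 5, and the coloring below uses 5 colors, so χ(G) = 5.
A valid 5-coloring: color 1: [5, 11]; color 2: [10, 14, 15]; color 3: [7, 13]; color 4: [16, 17]; color 5: [6].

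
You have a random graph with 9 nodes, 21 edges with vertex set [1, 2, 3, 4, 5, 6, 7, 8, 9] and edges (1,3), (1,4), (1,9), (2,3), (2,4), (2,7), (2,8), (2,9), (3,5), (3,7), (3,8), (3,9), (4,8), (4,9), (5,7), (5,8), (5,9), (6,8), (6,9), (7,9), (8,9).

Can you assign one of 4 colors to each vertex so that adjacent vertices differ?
Yes, G is 4-colorable

A valid 4-coloring: color 1: [9]; color 2: [1, 7, 8]; color 3: [3, 4, 6]; color 4: [2, 5].
(χ(G) = 4 ≤ 4.)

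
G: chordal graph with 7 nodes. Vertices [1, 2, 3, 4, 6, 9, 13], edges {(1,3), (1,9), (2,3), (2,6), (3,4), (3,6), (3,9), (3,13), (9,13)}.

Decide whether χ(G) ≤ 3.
Yes, G is 3-colorable

A valid 3-coloring: color 1: [3]; color 2: [4, 6, 9]; color 3: [1, 2, 13].
(χ(G) = 3 ≤ 3.)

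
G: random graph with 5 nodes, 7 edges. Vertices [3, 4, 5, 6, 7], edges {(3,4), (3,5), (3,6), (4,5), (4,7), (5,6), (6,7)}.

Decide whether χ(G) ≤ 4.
Yes, G is 4-colorable

A valid 4-coloring: color 1: [5, 7]; color 2: [4, 6]; color 3: [3].
(χ(G) = 3 ≤ 4.)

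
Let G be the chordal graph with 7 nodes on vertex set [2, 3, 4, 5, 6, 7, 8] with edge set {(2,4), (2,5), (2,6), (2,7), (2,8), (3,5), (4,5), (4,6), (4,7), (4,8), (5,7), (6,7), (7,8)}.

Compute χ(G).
Clique number ω(G) = 4 (lower bound: χ ≥ ω).
The clique on [2, 4, 7, 8] has size 4, forcing χ ≥ 4, and the coloring below uses 4 colors, so χ(G) = 4.
A valid 4-coloring: color 1: [2, 3]; color 2: [4]; color 3: [7]; color 4: [5, 6, 8].

χ(G) = 4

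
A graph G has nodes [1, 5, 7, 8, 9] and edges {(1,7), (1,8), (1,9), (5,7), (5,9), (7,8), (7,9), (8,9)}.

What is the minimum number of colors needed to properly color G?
Clique number ω(G) = 4 (lower bound: χ ≥ ω).
The clique on [1, 7, 8, 9] has size 4, forcing χ ≥ 4, and the coloring below uses 4 colors, so χ(G) = 4.
A valid 4-coloring: color 1: [7]; color 2: [9]; color 3: [5, 8]; color 4: [1].

χ(G) = 4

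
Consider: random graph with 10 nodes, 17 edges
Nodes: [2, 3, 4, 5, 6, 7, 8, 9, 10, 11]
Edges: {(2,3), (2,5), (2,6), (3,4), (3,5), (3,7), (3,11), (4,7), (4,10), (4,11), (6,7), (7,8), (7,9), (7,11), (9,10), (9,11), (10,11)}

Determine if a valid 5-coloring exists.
A valid 5-coloring: color 1: [2, 7, 10]; color 2: [5, 6, 8, 11]; color 3: [3, 9]; color 4: [4].
(χ(G) = 4 ≤ 5.)

Yes, G is 5-colorable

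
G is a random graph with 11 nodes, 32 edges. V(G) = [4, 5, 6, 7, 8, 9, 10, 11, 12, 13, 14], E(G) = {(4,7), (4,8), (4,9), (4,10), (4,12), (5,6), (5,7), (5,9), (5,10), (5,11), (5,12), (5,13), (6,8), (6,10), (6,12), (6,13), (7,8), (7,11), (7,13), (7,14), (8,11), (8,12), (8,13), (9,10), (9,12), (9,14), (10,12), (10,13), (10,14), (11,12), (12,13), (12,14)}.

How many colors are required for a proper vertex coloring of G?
Clique number ω(G) = 5 (lower bound: χ ≥ ω).
The clique on [5, 6, 10, 12, 13] has size 5, forcing χ ≥ 5, and the coloring below uses 5 colors, so χ(G) = 5.
A valid 5-coloring: color 1: [7, 12]; color 2: [8, 10]; color 3: [4, 5, 14]; color 4: [9, 11, 13]; color 5: [6].

χ(G) = 5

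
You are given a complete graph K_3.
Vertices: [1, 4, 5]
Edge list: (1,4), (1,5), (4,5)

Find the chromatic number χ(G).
χ(G) = 3

Clique number ω(G) = 3 (lower bound: χ ≥ ω).
The clique on [1, 4, 5] has size 3, forcing χ ≥ 3, and the coloring below uses 3 colors, so χ(G) = 3.
A valid 3-coloring: color 1: [4]; color 2: [5]; color 3: [1].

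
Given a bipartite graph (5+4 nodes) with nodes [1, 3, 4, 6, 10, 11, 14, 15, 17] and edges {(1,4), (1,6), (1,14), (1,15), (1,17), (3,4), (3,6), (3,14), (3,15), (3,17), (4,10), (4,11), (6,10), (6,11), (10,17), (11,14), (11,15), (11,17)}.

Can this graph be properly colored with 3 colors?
Yes, G is 3-colorable

A valid 3-coloring: color 1: [1, 3, 10, 11]; color 2: [4, 6, 14, 15, 17].
(χ(G) = 2 ≤ 3.)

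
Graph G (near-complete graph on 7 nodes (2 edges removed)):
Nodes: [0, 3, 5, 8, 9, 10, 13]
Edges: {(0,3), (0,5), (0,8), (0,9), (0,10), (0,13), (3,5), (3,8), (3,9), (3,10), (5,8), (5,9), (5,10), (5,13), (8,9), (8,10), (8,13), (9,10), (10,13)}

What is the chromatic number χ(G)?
Clique number ω(G) = 6 (lower bound: χ ≥ ω).
The clique on [0, 3, 5, 8, 9, 10] has size 6, forcing χ ≥ 6, and the coloring below uses 6 colors, so χ(G) = 6.
A valid 6-coloring: color 1: [8]; color 2: [5]; color 3: [10]; color 4: [0]; color 5: [3, 13]; color 6: [9].

χ(G) = 6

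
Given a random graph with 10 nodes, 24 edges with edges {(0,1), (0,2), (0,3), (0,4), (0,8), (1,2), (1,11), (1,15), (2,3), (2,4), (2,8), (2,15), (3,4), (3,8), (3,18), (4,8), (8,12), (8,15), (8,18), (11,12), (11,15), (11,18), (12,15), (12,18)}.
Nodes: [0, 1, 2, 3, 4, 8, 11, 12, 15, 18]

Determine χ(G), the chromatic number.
Clique number ω(G) = 5 (lower bound: χ ≥ ω).
The clique on [0, 2, 3, 4, 8] has size 5, forcing χ ≥ 5, and the coloring below uses 5 colors, so χ(G) = 5.
A valid 5-coloring: color 1: [1, 8]; color 2: [2, 18]; color 3: [3, 15]; color 4: [0, 12]; color 5: [4, 11].

χ(G) = 5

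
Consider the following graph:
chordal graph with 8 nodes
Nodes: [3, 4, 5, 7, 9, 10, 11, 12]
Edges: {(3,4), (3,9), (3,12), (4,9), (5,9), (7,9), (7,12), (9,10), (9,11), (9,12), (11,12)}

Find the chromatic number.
Clique number ω(G) = 3 (lower bound: χ ≥ ω).
The clique on [9, 11, 12] has size 3, forcing χ ≥ 3, and the coloring below uses 3 colors, so χ(G) = 3.
A valid 3-coloring: color 1: [9]; color 2: [4, 5, 10, 12]; color 3: [3, 7, 11].

χ(G) = 3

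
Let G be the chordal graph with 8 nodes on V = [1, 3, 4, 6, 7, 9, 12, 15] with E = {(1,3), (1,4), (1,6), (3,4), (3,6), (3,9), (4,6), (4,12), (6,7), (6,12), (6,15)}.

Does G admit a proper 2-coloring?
No, G is not 2-colorable

The clique on vertices [1, 3, 4, 6] has size 4 > 2, so it alone needs 4 colors.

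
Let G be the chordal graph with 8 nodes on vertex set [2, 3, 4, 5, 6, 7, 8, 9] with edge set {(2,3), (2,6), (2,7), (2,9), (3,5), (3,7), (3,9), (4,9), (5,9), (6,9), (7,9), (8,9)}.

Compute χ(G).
Clique number ω(G) = 4 (lower bound: χ ≥ ω).
The clique on [2, 3, 7, 9] has size 4, forcing χ ≥ 4, and the coloring below uses 4 colors, so χ(G) = 4.
A valid 4-coloring: color 1: [9]; color 2: [2, 4, 5, 8]; color 3: [3, 6]; color 4: [7].

χ(G) = 4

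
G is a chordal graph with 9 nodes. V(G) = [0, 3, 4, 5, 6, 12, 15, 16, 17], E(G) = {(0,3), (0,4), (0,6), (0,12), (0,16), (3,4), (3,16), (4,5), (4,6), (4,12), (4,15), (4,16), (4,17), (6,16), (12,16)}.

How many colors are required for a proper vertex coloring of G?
Clique number ω(G) = 4 (lower bound: χ ≥ ω).
The clique on [0, 3, 4, 16] has size 4, forcing χ ≥ 4, and the coloring below uses 4 colors, so χ(G) = 4.
A valid 4-coloring: color 1: [4]; color 2: [5, 15, 16, 17]; color 3: [0]; color 4: [3, 6, 12].

χ(G) = 4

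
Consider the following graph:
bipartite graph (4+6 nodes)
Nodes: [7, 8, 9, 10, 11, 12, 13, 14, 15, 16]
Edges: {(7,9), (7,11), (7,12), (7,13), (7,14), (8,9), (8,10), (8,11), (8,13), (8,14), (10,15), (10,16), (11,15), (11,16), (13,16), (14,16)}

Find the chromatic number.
Clique number ω(G) = 2 (lower bound: χ ≥ ω).
The graph is bipartite (no odd cycle), so 2 colors suffice: χ(G) = 2.
A valid 2-coloring: color 1: [7, 8, 15, 16]; color 2: [9, 10, 11, 12, 13, 14].

χ(G) = 2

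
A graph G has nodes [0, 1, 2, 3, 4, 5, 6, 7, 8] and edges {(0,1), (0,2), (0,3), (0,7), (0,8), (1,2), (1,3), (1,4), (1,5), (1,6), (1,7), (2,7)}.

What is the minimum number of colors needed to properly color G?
χ(G) = 4

Clique number ω(G) = 4 (lower bound: χ ≥ ω).
The clique on [0, 1, 2, 7] has size 4, forcing χ ≥ 4, and the coloring below uses 4 colors, so χ(G) = 4.
A valid 4-coloring: color 1: [1, 8]; color 2: [0, 4, 5, 6]; color 3: [3, 7]; color 4: [2].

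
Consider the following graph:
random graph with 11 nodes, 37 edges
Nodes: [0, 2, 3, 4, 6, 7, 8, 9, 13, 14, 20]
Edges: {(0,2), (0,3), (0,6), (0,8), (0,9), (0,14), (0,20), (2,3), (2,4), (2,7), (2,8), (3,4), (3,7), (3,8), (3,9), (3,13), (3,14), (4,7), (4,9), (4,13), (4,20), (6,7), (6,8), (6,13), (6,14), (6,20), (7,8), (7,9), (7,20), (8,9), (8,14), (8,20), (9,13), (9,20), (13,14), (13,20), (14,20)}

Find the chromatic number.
Clique number ω(G) = 5 (lower bound: χ ≥ ω).
The clique on [0, 6, 8, 14, 20] has size 5, forcing χ ≥ 5, and the coloring below uses 5 colors, so χ(G) = 5.
A valid 5-coloring: color 1: [3, 20]; color 2: [8, 13]; color 3: [0, 4]; color 4: [2, 6, 9]; color 5: [7, 14].

χ(G) = 5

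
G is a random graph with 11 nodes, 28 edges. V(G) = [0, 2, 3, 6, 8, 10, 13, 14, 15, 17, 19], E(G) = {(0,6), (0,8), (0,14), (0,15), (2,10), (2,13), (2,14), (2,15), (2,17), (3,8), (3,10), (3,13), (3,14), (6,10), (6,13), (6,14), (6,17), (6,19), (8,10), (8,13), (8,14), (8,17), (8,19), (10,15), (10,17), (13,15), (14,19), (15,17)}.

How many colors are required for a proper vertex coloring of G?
χ(G) = 4

Clique number ω(G) = 4 (lower bound: χ ≥ ω).
The clique on [2, 10, 15, 17] has size 4, forcing χ ≥ 4, and the coloring below uses 4 colors, so χ(G) = 4.
A valid 4-coloring: color 1: [2, 6, 8]; color 2: [10, 13, 14]; color 3: [0, 3, 17, 19]; color 4: [15].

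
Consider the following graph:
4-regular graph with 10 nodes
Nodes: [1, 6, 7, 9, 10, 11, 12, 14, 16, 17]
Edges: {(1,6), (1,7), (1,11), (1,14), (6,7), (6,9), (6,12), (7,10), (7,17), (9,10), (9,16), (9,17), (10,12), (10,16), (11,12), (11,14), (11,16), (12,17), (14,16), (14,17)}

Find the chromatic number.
χ(G) = 3

Clique number ω(G) = 3 (lower bound: χ ≥ ω).
The clique on [1, 11, 14] has size 3, forcing χ ≥ 3, and the coloring below uses 3 colors, so χ(G) = 3.
A valid 3-coloring: color 1: [7, 9, 12, 14]; color 2: [1, 16, 17]; color 3: [6, 10, 11].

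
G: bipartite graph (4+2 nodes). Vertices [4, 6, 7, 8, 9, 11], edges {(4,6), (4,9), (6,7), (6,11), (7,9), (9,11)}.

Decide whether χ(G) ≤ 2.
A valid 2-coloring: color 1: [6, 8, 9]; color 2: [4, 7, 11].
(χ(G) = 2 ≤ 2.)

Yes, G is 2-colorable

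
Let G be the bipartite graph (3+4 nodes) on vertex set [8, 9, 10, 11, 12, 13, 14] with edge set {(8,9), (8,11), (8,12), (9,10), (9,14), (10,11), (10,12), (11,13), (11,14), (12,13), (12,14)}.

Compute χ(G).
χ(G) = 2

Clique number ω(G) = 2 (lower bound: χ ≥ ω).
The graph is bipartite (no odd cycle), so 2 colors suffice: χ(G) = 2.
A valid 2-coloring: color 1: [9, 11, 12]; color 2: [8, 10, 13, 14].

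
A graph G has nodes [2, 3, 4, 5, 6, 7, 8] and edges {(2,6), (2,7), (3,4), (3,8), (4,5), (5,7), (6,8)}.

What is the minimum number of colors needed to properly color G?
χ(G) = 3

Clique number ω(G) = 2 (lower bound: χ ≥ ω).
Odd cycle [5, 4, 3, 8, 6, 2, 7] needs 3 colors (χ ≥ 3).
The coloring below uses 3 colors, so χ(G) = 3.
A valid 3-coloring: color 1: [2, 5, 8]; color 2: [3, 6, 7]; color 3: [4].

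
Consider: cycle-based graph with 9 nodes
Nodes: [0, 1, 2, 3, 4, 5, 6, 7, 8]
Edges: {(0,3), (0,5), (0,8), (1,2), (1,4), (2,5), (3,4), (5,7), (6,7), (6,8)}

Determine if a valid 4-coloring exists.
A valid 4-coloring: color 1: [1, 3, 5, 6]; color 2: [0, 2, 4, 7]; color 3: [8].
(χ(G) = 3 ≤ 4.)

Yes, G is 4-colorable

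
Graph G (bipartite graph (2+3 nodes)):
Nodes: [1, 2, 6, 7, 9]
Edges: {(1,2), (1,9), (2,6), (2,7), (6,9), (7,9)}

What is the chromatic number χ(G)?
χ(G) = 2

Clique number ω(G) = 2 (lower bound: χ ≥ ω).
The graph is bipartite (no odd cycle), so 2 colors suffice: χ(G) = 2.
A valid 2-coloring: color 1: [2, 9]; color 2: [1, 6, 7].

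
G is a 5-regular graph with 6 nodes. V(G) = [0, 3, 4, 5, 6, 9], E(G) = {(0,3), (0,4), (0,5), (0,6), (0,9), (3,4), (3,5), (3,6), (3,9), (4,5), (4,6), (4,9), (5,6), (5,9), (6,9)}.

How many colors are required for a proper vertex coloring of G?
Clique number ω(G) = 6 (lower bound: χ ≥ ω).
The clique on [0, 3, 4, 5, 6, 9] has size 6, forcing χ ≥ 6, and the coloring below uses 6 colors, so χ(G) = 6.
A valid 6-coloring: color 1: [5]; color 2: [6]; color 3: [0]; color 4: [9]; color 5: [4]; color 6: [3].

χ(G) = 6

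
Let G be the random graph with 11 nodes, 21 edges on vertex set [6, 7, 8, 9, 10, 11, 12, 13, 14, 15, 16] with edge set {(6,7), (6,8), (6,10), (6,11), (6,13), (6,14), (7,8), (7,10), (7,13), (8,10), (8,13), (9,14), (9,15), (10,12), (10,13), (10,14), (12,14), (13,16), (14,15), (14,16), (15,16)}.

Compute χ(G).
Clique number ω(G) = 5 (lower bound: χ ≥ ω).
The clique on [6, 7, 8, 10, 13] has size 5, forcing χ ≥ 5, and the coloring below uses 5 colors, so χ(G) = 5.
A valid 5-coloring: color 1: [10, 11, 15]; color 2: [6, 9, 12, 16]; color 3: [13, 14]; color 4: [7]; color 5: [8].

χ(G) = 5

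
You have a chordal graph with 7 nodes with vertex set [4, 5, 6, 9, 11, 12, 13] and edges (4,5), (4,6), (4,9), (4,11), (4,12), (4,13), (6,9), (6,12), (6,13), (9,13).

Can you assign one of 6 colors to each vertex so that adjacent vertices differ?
Yes, G is 6-colorable

A valid 6-coloring: color 1: [4]; color 2: [5, 6, 11]; color 3: [9, 12]; color 4: [13].
(χ(G) = 4 ≤ 6.)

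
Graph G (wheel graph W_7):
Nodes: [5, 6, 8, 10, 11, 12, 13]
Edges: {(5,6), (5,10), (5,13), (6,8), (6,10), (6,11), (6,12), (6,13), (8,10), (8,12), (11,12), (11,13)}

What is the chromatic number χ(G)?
χ(G) = 3

Clique number ω(G) = 3 (lower bound: χ ≥ ω).
The clique on [6, 8, 10] has size 3, forcing χ ≥ 3, and the coloring below uses 3 colors, so χ(G) = 3.
A valid 3-coloring: color 1: [6]; color 2: [10, 12, 13]; color 3: [5, 8, 11].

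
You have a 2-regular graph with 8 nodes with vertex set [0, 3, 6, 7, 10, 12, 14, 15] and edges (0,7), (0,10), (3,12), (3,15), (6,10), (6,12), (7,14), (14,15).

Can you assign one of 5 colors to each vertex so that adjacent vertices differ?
Yes, G is 5-colorable

A valid 5-coloring: color 1: [7, 10, 12, 15]; color 2: [0, 3, 6, 14].
(χ(G) = 2 ≤ 5.)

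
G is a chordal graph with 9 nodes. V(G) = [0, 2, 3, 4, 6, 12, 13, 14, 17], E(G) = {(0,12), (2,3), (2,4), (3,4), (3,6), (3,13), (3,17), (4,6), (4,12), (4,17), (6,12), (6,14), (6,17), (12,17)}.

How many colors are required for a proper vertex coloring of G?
Clique number ω(G) = 4 (lower bound: χ ≥ ω).
The clique on [3, 4, 6, 17] has size 4, forcing χ ≥ 4, and the coloring below uses 4 colors, so χ(G) = 4.
A valid 4-coloring: color 1: [0, 2, 6, 13]; color 2: [4, 14]; color 3: [3, 12]; color 4: [17].

χ(G) = 4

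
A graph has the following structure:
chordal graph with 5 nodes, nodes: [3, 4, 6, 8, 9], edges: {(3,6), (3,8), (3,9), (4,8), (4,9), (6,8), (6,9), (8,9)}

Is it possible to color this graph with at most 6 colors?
A valid 6-coloring: color 1: [9]; color 2: [8]; color 3: [4, 6]; color 4: [3].
(χ(G) = 4 ≤ 6.)

Yes, G is 6-colorable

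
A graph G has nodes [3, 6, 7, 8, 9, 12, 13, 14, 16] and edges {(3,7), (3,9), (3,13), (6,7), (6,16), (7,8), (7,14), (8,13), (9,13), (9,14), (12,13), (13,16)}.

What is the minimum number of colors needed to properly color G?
χ(G) = 3

Clique number ω(G) = 3 (lower bound: χ ≥ ω).
The clique on [3, 9, 13] has size 3, forcing χ ≥ 3, and the coloring below uses 3 colors, so χ(G) = 3.
A valid 3-coloring: color 1: [7, 13]; color 2: [8, 9, 12, 16]; color 3: [3, 6, 14].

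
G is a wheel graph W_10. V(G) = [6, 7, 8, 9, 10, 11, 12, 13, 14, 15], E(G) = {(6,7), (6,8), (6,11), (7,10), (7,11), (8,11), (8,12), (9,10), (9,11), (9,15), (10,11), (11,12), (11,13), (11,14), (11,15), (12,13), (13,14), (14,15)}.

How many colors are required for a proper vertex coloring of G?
Clique number ω(G) = 3 (lower bound: χ ≥ ω).
Odd cycle [12, 13, 14, 15, 9, 10, 7, 6, 8] needs 3 colors (χ ≥ 3).
Vertex 11 is adjacent to every vertex of [6, 7, 8, 9, 10, 12, 13, 14, 15], which already need 3 colors among themselves, so 11 needs a new color (χ ≥ 4).
The coloring below uses 4 colors, so χ(G) = 4.
A valid 4-coloring: color 1: [11]; color 2: [6, 9, 12, 14]; color 3: [8, 10, 13, 15]; color 4: [7].

χ(G) = 4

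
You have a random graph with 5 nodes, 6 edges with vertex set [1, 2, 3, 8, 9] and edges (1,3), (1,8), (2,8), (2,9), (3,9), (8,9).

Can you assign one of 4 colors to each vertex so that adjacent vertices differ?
Yes, G is 4-colorable

A valid 4-coloring: color 1: [3, 8]; color 2: [1, 9]; color 3: [2].
(χ(G) = 3 ≤ 4.)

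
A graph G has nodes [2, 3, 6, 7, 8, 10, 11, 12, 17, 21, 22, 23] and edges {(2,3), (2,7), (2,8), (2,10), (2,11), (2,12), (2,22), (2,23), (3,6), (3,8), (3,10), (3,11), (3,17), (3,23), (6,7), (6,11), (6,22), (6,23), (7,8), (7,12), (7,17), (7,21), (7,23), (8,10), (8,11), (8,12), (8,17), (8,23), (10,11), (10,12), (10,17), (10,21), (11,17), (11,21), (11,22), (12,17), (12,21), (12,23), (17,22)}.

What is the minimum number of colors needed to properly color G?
Clique number ω(G) = 5 (lower bound: χ ≥ ω).
The clique on [3, 8, 10, 11, 17] has size 5, forcing χ ≥ 5, and the coloring below uses 5 colors, so χ(G) = 5.
A valid 5-coloring: color 1: [6, 8, 21]; color 2: [11, 12]; color 3: [2, 17]; color 4: [3, 7, 22]; color 5: [10, 23].

χ(G) = 5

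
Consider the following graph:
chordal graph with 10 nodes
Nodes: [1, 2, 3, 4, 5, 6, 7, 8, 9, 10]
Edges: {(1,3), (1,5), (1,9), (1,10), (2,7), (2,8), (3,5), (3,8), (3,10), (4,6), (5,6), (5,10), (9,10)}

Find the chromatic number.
Clique number ω(G) = 4 (lower bound: χ ≥ ω).
The clique on [1, 3, 5, 10] has size 4, forcing χ ≥ 4, and the coloring below uses 4 colors, so χ(G) = 4.
A valid 4-coloring: color 1: [6, 7, 8, 10]; color 2: [1, 2, 4]; color 3: [3, 9]; color 4: [5].

χ(G) = 4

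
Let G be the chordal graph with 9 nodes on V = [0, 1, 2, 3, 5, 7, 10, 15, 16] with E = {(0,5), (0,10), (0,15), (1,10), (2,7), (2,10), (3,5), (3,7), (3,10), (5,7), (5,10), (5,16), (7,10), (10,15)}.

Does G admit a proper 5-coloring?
Yes, G is 5-colorable

A valid 5-coloring: color 1: [10, 16]; color 2: [1, 2, 5, 15]; color 3: [0, 7]; color 4: [3].
(χ(G) = 4 ≤ 5.)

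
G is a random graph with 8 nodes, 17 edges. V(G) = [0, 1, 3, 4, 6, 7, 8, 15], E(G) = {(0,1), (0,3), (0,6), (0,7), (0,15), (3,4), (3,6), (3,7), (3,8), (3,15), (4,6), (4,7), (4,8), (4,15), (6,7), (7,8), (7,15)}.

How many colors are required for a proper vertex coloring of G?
χ(G) = 4

Clique number ω(G) = 4 (lower bound: χ ≥ ω).
The clique on [0, 3, 6, 7] has size 4, forcing χ ≥ 4, and the coloring below uses 4 colors, so χ(G) = 4.
A valid 4-coloring: color 1: [1, 3]; color 2: [7]; color 3: [0, 4]; color 4: [6, 8, 15].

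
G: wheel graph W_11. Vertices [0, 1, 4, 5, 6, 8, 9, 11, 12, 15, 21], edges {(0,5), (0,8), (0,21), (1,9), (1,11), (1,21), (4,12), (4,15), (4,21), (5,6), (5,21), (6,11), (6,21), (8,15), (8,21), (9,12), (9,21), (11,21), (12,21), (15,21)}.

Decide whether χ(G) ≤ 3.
Yes, G is 3-colorable

A valid 3-coloring: color 1: [21]; color 2: [0, 1, 6, 12, 15]; color 3: [4, 5, 8, 9, 11].
(χ(G) = 3 ≤ 3.)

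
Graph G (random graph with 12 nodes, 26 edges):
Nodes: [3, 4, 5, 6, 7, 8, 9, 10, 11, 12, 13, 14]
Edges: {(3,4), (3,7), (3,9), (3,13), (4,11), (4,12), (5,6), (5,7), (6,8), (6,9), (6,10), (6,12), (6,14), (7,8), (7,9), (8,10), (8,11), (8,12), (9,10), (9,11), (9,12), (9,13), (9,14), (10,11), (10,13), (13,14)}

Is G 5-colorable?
Yes, G is 5-colorable

A valid 5-coloring: color 1: [4, 5, 8, 9]; color 2: [6, 7, 11, 13]; color 3: [3, 10, 12, 14].
(χ(G) = 3 ≤ 5.)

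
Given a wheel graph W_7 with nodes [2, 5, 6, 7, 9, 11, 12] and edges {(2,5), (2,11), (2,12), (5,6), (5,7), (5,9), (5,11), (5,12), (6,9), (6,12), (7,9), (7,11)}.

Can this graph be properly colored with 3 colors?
Yes, G is 3-colorable

A valid 3-coloring: color 1: [5]; color 2: [2, 6, 7]; color 3: [9, 11, 12].
(χ(G) = 3 ≤ 3.)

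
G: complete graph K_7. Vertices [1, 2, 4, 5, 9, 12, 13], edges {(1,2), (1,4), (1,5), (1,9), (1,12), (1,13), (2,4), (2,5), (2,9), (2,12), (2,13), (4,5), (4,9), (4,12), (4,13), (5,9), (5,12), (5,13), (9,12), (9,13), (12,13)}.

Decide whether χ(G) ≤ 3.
No, G is not 3-colorable

The clique on vertices [1, 2, 4, 5, 9, 12, 13] has size 7 > 3, so it alone needs 7 colors.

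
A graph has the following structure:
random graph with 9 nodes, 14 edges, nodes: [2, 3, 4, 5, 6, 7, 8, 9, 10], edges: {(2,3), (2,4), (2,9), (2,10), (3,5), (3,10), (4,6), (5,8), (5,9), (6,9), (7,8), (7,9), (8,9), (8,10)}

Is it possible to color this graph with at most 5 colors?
A valid 5-coloring: color 1: [3, 4, 9]; color 2: [2, 6, 8]; color 3: [5, 7, 10].
(χ(G) = 3 ≤ 5.)

Yes, G is 5-colorable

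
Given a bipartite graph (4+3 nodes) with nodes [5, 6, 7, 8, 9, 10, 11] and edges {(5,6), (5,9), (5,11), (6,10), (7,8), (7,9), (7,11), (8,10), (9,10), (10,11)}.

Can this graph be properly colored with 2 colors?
A valid 2-coloring: color 1: [5, 7, 10]; color 2: [6, 8, 9, 11].
(χ(G) = 2 ≤ 2.)

Yes, G is 2-colorable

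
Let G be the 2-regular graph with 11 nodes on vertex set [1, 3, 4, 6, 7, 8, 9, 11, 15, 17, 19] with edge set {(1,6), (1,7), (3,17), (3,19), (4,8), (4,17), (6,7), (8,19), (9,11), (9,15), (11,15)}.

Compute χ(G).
χ(G) = 3

Clique number ω(G) = 3 (lower bound: χ ≥ ω).
The clique on [1, 6, 7] has size 3, forcing χ ≥ 3, and the coloring below uses 3 colors, so χ(G) = 3.
A valid 3-coloring: color 1: [3, 4, 6, 15]; color 2: [1, 11, 17, 19]; color 3: [7, 8, 9].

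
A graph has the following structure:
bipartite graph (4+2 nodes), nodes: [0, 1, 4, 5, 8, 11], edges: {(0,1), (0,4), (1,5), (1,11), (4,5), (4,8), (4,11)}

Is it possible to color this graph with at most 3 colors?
A valid 3-coloring: color 1: [1, 4]; color 2: [0, 5, 8, 11].
(χ(G) = 2 ≤ 3.)

Yes, G is 3-colorable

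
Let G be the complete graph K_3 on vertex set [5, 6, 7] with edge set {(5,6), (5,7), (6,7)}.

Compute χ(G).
χ(G) = 3

Clique number ω(G) = 3 (lower bound: χ ≥ ω).
The clique on [5, 6, 7] has size 3, forcing χ ≥ 3, and the coloring below uses 3 colors, so χ(G) = 3.
A valid 3-coloring: color 1: [5]; color 2: [6]; color 3: [7].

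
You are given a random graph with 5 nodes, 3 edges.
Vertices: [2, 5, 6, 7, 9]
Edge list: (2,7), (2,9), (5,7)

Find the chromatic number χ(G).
χ(G) = 2

Clique number ω(G) = 2 (lower bound: χ ≥ ω).
The graph is bipartite (no odd cycle), so 2 colors suffice: χ(G) = 2.
A valid 2-coloring: color 1: [2, 5, 6]; color 2: [7, 9].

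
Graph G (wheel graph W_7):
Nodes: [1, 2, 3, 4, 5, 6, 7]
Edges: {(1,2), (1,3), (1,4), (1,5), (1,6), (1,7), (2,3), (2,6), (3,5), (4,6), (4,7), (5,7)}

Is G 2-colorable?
The clique on vertices [1, 2, 3] has size 3 > 2, so it alone needs 3 colors.

No, G is not 2-colorable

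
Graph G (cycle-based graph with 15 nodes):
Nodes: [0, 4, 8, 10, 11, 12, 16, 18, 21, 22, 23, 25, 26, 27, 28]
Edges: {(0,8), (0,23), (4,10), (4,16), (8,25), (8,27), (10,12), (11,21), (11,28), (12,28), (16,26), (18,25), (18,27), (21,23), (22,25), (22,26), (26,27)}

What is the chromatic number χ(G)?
χ(G) = 3

Clique number ω(G) = 2 (lower bound: χ ≥ ω).
Odd cycle [26, 22, 25, 18, 27] needs 3 colors (χ ≥ 3).
The coloring below uses 3 colors, so χ(G) = 3.
A valid 3-coloring: color 1: [0, 10, 16, 21, 25, 27, 28]; color 2: [4, 8, 11, 12, 18, 23, 26]; color 3: [22].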